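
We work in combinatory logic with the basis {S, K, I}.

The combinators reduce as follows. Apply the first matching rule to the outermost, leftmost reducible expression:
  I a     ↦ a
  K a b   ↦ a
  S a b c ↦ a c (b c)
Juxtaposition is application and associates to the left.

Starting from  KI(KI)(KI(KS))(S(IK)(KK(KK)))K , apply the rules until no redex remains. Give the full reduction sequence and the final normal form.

  start: KI(KI)(KI(KS))(S(IK)(KK(KK)))K
  step 1: I(KI(KS))(S(IK)(KK(KK)))K
  step 2: KI(KS)(S(IK)(KK(KK)))K
  step 3: I(S(IK)(KK(KK)))K
  step 4: S(IK)(KK(KK))K
  step 5: IKK(KK(KK)K)
  step 6: KK(KK(KK)K)
  step 7: K

Answer: normal form = K  (in 7 steps)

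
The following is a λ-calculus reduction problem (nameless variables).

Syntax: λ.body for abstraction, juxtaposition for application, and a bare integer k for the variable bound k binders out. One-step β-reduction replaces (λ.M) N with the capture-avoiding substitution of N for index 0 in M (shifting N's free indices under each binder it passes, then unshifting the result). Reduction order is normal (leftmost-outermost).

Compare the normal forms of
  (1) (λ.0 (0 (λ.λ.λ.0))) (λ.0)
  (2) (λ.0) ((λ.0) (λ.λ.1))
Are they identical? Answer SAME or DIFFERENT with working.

Term A:
  start: (λ.0 (0 (λ.λ.λ.0))) (λ.0)
  [1] (λ.0) ((λ.0) (λ.λ.λ.0))
  [2] (λ.0) (λ.λ.λ.0)
  [3] λ.λ.λ.0

Term B:
  start: (λ.0) ((λ.0) (λ.λ.1))
  [1] (λ.0) (λ.λ.1)
  [2] λ.λ.1

Answer: DIFFERENT — A ⇓ λ.λ.λ.0, B ⇓ λ.λ.1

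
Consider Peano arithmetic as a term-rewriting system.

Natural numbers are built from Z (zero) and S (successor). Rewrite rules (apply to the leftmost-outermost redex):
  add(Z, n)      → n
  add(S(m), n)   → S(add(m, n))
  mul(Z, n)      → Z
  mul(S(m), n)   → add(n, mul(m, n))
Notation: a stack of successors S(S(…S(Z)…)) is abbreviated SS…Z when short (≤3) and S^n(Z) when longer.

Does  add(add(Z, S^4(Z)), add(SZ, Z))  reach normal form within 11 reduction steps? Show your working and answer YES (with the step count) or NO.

  start: add(add(Z, S^4(Z)), add(SZ, Z))
  step 1: add(S^4(Z), add(SZ, Z))
  step 2: S(add(SSSZ, add(SZ, Z)))
  step 3: S(S(add(SSZ, add(SZ, Z))))
  step 4: S(S(S(add(SZ, add(SZ, Z)))))
  step 5: S(S(S(S(add(Z, add(SZ, Z))))))
  step 6: S(S(S(S(add(SZ, Z)))))
  step 7: S(S(S(S(S(add(Z, Z))))))
  step 8: S^5(Z)

Answer: YES — reaches normal form S^5(Z) in 8 ≤ 11 steps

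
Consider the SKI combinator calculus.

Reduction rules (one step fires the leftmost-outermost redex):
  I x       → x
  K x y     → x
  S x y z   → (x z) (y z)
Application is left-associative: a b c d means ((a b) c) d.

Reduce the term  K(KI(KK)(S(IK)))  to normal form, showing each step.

  start: K(KI(KK)(S(IK)))
  →1  K(I(S(IK)))
  →2  K(S(IK))
  →3  K(SK)

Answer: normal form = K(SK)  (in 3 steps)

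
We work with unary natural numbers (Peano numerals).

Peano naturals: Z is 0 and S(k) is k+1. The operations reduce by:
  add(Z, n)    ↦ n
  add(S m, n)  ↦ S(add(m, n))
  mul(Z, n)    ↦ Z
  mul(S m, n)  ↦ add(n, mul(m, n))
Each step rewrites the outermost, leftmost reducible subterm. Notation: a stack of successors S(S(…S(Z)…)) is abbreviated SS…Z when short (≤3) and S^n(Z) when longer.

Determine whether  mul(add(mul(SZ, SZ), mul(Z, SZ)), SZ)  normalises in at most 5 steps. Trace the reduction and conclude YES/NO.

  start: mul(add(mul(SZ, SZ), mul(Z, SZ)), SZ)
  step 1: mul(add(add(SZ, mul(Z, SZ)), mul(Z, SZ)), SZ)
  step 2: mul(add(S(add(Z, mul(Z, SZ))), mul(Z, SZ)), SZ)
  step 3: mul(S(add(add(Z, mul(Z, SZ)), mul(Z, SZ))), SZ)
  step 4: add(SZ, mul(add(add(Z, mul(Z, SZ)), mul(Z, SZ)), SZ))
  step 5: S(add(Z, mul(add(add(Z, mul(Z, SZ)), mul(Z, SZ)), SZ)))

Answer: NO — after 5 steps the term is S(add(Z, mul(add(add(Z, mul(Z, SZ)), mul(Z, SZ)), SZ))), not yet normal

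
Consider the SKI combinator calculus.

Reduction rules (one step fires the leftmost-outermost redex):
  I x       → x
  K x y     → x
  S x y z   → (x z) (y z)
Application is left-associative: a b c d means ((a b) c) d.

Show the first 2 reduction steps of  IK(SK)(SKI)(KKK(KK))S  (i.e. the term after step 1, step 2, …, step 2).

  start: IK(SK)(SKI)(KKK(KK))S
  [1] K(SK)(SKI)(KKK(KK))S
  [2] SK(KKK(KK))S

Answer: after 2 steps: SK(KKK(KK))S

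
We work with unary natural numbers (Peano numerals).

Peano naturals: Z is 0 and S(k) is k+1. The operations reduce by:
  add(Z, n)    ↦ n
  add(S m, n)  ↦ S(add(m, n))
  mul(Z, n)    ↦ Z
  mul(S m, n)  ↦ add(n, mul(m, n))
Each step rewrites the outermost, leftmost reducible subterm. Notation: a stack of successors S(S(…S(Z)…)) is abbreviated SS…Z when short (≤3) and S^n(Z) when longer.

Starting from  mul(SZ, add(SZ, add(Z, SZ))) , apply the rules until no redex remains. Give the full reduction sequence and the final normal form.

Answer: normal form = SSZ  (in 8 steps)

Derivation:
  start: mul(SZ, add(SZ, add(Z, SZ)))
  [1] add(add(SZ, add(Z, SZ)), mul(Z, add(SZ, add(Z, SZ))))
  [2] add(S(add(Z, add(Z, SZ))), mul(Z, add(SZ, add(Z, SZ))))
  [3] S(add(add(Z, add(Z, SZ)), mul(Z, add(SZ, add(Z, SZ)))))
  [4] S(add(add(Z, SZ), mul(Z, add(SZ, add(Z, SZ)))))
  [5] S(add(SZ, mul(Z, add(SZ, add(Z, SZ)))))
  [6] S(S(add(Z, mul(Z, add(SZ, add(Z, SZ))))))
  [7] S(S(mul(Z, add(SZ, add(Z, SZ)))))
  [8] SSZ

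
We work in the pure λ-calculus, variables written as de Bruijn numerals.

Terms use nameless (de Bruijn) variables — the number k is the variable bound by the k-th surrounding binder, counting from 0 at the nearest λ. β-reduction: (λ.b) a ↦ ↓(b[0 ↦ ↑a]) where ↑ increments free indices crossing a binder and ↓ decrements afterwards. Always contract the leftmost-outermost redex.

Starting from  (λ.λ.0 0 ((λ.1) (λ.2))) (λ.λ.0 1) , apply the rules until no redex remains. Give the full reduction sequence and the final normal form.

  start: (λ.λ.0 0 ((λ.1) (λ.2))) (λ.λ.0 1)
  step 1: λ.0 0 ((λ.1) (λ.λ.λ.0 1))
  step 2: λ.0 0 0

Answer: normal form = λ.0 0 0  (in 2 steps)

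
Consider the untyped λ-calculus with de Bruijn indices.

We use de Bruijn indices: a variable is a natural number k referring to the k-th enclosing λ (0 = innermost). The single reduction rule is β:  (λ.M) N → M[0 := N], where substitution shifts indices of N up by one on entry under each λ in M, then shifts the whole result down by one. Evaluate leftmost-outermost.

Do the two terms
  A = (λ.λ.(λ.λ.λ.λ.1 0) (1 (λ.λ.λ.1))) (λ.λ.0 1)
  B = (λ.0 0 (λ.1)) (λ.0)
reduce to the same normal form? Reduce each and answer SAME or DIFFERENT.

Answer: DIFFERENT — A ⇓ λ.λ.λ.λ.1 0, B ⇓ λ.λ.0

Derivation:
Term A:
  start: (λ.λ.(λ.λ.λ.λ.1 0) (1 (λ.λ.λ.1))) (λ.λ.0 1)
  step 1: λ.(λ.λ.λ.λ.1 0) ((λ.λ.0 1) (λ.λ.λ.1))
  step 2: λ.λ.λ.λ.1 0

Term B:
  start: (λ.0 0 (λ.1)) (λ.0)
  step 1: (λ.0) (λ.0) (λ.λ.0)
  step 2: (λ.0) (λ.λ.0)
  step 3: λ.λ.0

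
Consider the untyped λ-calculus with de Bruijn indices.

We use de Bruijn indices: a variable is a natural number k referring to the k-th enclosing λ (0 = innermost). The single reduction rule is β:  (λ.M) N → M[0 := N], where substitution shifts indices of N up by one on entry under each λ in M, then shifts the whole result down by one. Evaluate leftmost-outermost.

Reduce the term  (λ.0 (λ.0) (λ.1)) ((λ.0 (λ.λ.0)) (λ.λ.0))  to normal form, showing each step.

  start: (λ.0 (λ.0) (λ.1)) ((λ.0 (λ.λ.0)) (λ.λ.0))
  →1  (λ.0 (λ.λ.0)) (λ.λ.0) (λ.0) (λ.(λ.0 (λ.λ.0)) (λ.λ.0))
  →2  (λ.λ.0) (λ.λ.0) (λ.0) (λ.(λ.0 (λ.λ.0)) (λ.λ.0))
  →3  (λ.0) (λ.0) (λ.(λ.0 (λ.λ.0)) (λ.λ.0))
  →4  (λ.0) (λ.(λ.0 (λ.λ.0)) (λ.λ.0))
  →5  λ.(λ.0 (λ.λ.0)) (λ.λ.0)
  →6  λ.(λ.λ.0) (λ.λ.0)
  →7  λ.λ.0

Answer: normal form = λ.λ.0  (in 7 steps)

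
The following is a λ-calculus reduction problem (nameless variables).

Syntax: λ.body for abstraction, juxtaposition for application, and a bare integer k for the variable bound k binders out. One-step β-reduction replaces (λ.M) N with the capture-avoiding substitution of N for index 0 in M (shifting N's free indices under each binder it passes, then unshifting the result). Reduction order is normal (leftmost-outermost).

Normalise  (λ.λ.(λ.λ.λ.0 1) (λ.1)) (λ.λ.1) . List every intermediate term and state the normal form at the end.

  start: (λ.λ.(λ.λ.λ.0 1) (λ.1)) (λ.λ.1)
  step 1: λ.(λ.λ.λ.0 1) (λ.1)
  step 2: λ.λ.λ.0 1

Answer: normal form = λ.λ.λ.0 1  (in 2 steps)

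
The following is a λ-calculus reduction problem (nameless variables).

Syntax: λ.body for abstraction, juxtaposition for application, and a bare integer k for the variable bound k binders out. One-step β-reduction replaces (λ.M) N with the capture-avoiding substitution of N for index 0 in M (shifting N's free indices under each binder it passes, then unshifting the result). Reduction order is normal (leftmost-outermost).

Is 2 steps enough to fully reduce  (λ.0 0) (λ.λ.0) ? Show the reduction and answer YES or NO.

  start: (λ.0 0) (λ.λ.0)
  [1] (λ.λ.0) (λ.λ.0)
  [2] λ.0

Answer: YES — reaches normal form λ.0 in 2 ≤ 2 steps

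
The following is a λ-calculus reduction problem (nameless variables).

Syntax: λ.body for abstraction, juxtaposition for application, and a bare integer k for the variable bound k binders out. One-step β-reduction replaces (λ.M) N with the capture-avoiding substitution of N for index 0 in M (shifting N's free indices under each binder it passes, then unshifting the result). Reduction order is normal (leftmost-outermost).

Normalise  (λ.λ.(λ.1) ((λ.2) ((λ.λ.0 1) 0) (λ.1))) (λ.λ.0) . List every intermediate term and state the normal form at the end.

Answer: normal form = λ.0  (in 2 steps)

Derivation:
  start: (λ.λ.(λ.1) ((λ.2) ((λ.λ.0 1) 0) (λ.1))) (λ.λ.0)
  [1] λ.(λ.1) ((λ.λ.λ.0) ((λ.λ.0 1) 0) (λ.1))
  [2] λ.0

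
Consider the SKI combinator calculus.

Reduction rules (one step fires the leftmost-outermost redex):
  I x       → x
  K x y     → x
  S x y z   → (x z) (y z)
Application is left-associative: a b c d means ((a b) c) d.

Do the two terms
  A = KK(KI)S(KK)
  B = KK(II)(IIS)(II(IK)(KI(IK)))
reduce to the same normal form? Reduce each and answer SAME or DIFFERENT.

Answer: SAME — A ⇓ S, B ⇓ S

Working:
Term A:
  start: KK(KI)S(KK)
  step 1: KS(KK)
  step 2: S

Term B:
  start: KK(II)(IIS)(II(IK)(KI(IK)))
  step 1: K(IIS)(II(IK)(KI(IK)))
  step 2: IIS
  step 3: IS
  step 4: S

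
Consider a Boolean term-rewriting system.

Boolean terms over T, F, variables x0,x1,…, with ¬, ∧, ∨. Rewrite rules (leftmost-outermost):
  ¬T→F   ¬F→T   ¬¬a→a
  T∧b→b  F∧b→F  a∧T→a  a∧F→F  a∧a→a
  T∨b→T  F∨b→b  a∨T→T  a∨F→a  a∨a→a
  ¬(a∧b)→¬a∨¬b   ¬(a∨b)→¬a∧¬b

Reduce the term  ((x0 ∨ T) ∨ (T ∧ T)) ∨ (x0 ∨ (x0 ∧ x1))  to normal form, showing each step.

  start: ((x0 ∨ T) ∨ (T ∧ T)) ∨ (x0 ∨ (x0 ∧ x1))
  step 1: (T ∨ (T ∧ T)) ∨ (x0 ∨ (x0 ∧ x1))
  step 2: T ∨ (x0 ∨ (x0 ∧ x1))
  step 3: T

Answer: normal form = T  (in 3 steps)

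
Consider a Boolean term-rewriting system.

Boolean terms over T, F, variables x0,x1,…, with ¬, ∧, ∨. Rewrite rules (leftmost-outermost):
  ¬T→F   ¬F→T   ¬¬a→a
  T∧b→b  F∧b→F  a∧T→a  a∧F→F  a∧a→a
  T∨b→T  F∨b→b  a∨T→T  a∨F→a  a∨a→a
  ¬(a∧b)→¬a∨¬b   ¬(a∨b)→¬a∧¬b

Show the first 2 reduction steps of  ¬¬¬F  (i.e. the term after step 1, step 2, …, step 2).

  start: ¬¬¬F
  step 1: ¬F
  step 2: T

Answer: after 2 steps: T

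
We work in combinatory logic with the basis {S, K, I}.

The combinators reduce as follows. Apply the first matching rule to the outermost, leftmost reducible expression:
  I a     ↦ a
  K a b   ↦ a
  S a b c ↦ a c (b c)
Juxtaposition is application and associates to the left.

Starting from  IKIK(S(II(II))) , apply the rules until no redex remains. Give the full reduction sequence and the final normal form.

  start: IKIK(S(II(II)))
  [1] KIK(S(II(II)))
  [2] I(S(II(II)))
  [3] S(II(II))
  [4] S(I(II))
  [5] S(II)
  [6] SI

Answer: normal form = SI  (in 6 steps)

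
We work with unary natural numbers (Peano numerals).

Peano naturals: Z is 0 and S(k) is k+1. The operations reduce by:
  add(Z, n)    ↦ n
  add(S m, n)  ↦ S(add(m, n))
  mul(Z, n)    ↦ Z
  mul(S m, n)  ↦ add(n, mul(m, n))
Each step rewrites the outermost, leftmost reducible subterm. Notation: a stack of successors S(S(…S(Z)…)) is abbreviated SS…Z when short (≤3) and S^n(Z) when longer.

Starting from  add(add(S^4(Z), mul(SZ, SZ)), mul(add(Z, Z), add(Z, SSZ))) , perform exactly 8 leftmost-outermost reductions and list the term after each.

Answer: after 8 steps: S(S(S(S(add(add(Z, mul(SZ, SZ)), mul(add(Z, Z), add(Z, SSZ)))))))

Working:
  start: add(add(S^4(Z), mul(SZ, SZ)), mul(add(Z, Z), add(Z, SSZ)))
  →1  add(S(add(SSSZ, mul(SZ, SZ))), mul(add(Z, Z), add(Z, SSZ)))
  →2  S(add(add(SSSZ, mul(SZ, SZ)), mul(add(Z, Z), add(Z, SSZ))))
  →3  S(add(S(add(SSZ, mul(SZ, SZ))), mul(add(Z, Z), add(Z, SSZ))))
  →4  S(S(add(add(SSZ, mul(SZ, SZ)), mul(add(Z, Z), add(Z, SSZ)))))
  →5  S(S(add(S(add(SZ, mul(SZ, SZ))), mul(add(Z, Z), add(Z, SSZ)))))
  →6  S(S(S(add(add(SZ, mul(SZ, SZ)), mul(add(Z, Z), add(Z, SSZ))))))
  →7  S(S(S(add(S(add(Z, mul(SZ, SZ))), mul(add(Z, Z), add(Z, SSZ))))))
  →8  S(S(S(S(add(add(Z, mul(SZ, SZ)), mul(add(Z, Z), add(Z, SSZ)))))))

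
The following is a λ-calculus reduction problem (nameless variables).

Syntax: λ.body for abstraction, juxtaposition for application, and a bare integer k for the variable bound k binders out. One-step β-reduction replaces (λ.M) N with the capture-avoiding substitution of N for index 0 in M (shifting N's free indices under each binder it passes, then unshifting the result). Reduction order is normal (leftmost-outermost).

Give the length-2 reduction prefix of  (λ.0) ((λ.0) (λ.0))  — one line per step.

  start: (λ.0) ((λ.0) (λ.0))
  step 1: (λ.0) (λ.0)
  step 2: λ.0

Answer: after 2 steps: λ.0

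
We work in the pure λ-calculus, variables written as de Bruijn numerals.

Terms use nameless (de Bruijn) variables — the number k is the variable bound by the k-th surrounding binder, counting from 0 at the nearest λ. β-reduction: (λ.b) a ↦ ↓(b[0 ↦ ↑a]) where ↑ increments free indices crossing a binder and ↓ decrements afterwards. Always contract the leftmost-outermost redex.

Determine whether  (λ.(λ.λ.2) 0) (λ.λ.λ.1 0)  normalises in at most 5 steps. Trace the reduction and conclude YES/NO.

Answer: YES — reaches normal form λ.λ.λ.λ.1 0 in 2 ≤ 5 steps

Reduction:
  start: (λ.(λ.λ.2) 0) (λ.λ.λ.1 0)
  step 1: (λ.λ.λ.λ.λ.1 0) (λ.λ.λ.1 0)
  step 2: λ.λ.λ.λ.1 0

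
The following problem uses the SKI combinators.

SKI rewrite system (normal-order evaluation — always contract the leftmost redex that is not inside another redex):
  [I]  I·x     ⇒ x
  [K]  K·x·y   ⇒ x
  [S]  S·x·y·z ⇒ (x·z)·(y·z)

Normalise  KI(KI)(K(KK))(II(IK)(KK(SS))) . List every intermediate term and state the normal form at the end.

  start: KI(KI)(K(KK))(II(IK)(KK(SS)))
  [1] I(K(KK))(II(IK)(KK(SS)))
  [2] K(KK)(II(IK)(KK(SS)))
  [3] KK

Answer: normal form = KK  (in 3 steps)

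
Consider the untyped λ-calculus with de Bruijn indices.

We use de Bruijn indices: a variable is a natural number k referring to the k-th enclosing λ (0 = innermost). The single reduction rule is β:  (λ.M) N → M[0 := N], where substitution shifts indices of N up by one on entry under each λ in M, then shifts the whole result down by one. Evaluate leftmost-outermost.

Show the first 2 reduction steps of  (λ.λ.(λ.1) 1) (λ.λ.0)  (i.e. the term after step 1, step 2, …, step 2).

  start: (λ.λ.(λ.1) 1) (λ.λ.0)
  [1] λ.(λ.1) (λ.λ.0)
  [2] λ.0

Answer: after 2 steps: λ.0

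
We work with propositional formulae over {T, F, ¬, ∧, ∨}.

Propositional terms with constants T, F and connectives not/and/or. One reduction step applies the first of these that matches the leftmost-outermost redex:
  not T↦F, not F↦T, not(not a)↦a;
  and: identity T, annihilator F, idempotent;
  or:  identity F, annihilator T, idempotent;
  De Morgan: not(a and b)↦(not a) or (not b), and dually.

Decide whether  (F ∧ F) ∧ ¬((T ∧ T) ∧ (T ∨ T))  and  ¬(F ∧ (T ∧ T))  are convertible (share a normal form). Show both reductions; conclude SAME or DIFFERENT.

Answer: DIFFERENT — A ⇓ F, B ⇓ T

Reduction:
Term A:
  start: (F ∧ F) ∧ ¬((T ∧ T) ∧ (T ∨ T))
  step 1: F ∧ ¬((T ∧ T) ∧ (T ∨ T))
  step 2: F

Term B:
  start: ¬(F ∧ (T ∧ T))
  step 1: ¬F ∨ ¬(T ∧ T)
  step 2: T ∨ ¬(T ∧ T)
  step 3: T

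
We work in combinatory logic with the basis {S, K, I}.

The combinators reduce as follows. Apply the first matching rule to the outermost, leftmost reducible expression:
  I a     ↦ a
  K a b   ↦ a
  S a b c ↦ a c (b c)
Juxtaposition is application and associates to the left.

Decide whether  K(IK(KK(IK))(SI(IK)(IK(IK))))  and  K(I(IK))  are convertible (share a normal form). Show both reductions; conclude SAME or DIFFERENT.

Term A:
  start: K(IK(KK(IK))(SI(IK)(IK(IK))))
  →1  K(K(KK(IK))(SI(IK)(IK(IK))))
  →2  K(KK(IK))
  →3  KK

Term B:
  start: K(I(IK))
  →1  K(IK)
  →2  KK

Answer: SAME — A ⇓ KK, B ⇓ KK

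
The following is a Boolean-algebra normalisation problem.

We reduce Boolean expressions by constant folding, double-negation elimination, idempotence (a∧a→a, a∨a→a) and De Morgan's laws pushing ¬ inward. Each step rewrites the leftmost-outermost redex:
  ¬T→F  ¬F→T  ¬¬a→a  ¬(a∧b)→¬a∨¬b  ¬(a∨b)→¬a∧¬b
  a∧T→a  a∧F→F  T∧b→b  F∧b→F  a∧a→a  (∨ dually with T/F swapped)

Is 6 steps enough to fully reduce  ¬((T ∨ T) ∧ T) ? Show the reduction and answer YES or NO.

  start: ¬((T ∨ T) ∧ T)
  →1  ¬(T ∨ T) ∨ ¬T
  →2  (¬T ∧ ¬T) ∨ ¬T
  →3  ¬T ∨ ¬T
  →4  ¬T
  →5  F

Answer: YES — reaches normal form F in 5 ≤ 6 steps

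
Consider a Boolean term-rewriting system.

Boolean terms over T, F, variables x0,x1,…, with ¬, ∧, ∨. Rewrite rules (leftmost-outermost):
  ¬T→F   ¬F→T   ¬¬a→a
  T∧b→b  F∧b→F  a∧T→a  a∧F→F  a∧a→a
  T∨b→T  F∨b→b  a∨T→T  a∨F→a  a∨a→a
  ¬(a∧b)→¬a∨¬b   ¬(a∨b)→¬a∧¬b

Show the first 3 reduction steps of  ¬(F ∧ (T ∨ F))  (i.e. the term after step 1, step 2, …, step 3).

  start: ¬(F ∧ (T ∨ F))
  step 1: ¬F ∨ ¬(T ∨ F)
  step 2: T ∨ ¬(T ∨ F)
  step 3: T

Answer: after 3 steps: T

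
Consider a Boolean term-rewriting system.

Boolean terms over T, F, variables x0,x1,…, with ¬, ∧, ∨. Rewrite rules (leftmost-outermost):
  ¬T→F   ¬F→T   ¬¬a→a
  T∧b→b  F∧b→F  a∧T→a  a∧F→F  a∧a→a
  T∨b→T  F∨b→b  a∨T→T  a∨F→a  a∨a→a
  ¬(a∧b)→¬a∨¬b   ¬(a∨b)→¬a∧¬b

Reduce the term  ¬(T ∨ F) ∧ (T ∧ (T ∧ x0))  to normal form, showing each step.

Answer: normal form = F  (in 4 steps)

Working:
  start: ¬(T ∨ F) ∧ (T ∧ (T ∧ x0))
  [1] (¬T ∧ ¬F) ∧ (T ∧ (T ∧ x0))
  [2] (F ∧ ¬F) ∧ (T ∧ (T ∧ x0))
  [3] F ∧ (T ∧ (T ∧ x0))
  [4] F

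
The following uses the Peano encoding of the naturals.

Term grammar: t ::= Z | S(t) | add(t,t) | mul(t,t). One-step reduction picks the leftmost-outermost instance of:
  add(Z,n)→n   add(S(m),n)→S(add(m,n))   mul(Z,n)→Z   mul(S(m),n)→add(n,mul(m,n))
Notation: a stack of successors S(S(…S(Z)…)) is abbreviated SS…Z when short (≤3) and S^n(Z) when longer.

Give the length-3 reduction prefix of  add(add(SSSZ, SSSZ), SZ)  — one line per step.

  start: add(add(SSSZ, SSSZ), SZ)
  [1] add(S(add(SSZ, SSSZ)), SZ)
  [2] S(add(add(SSZ, SSSZ), SZ))
  [3] S(add(S(add(SZ, SSSZ)), SZ))

Answer: after 3 steps: S(add(S(add(SZ, SSSZ)), SZ))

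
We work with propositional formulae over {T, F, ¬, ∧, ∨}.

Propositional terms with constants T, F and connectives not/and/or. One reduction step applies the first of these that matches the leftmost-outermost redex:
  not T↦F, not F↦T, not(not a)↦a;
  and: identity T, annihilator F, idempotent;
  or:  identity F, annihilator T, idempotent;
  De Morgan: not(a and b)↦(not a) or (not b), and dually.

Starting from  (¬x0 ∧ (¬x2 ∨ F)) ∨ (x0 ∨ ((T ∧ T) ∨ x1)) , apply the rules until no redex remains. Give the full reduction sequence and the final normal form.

Answer: normal form = T  (in 5 steps)

Reduction:
  start: (¬x0 ∧ (¬x2 ∨ F)) ∨ (x0 ∨ ((T ∧ T) ∨ x1))
  step 1: (¬x0 ∧ ¬x2) ∨ (x0 ∨ ((T ∧ T) ∨ x1))
  step 2: (¬x0 ∧ ¬x2) ∨ (x0 ∨ (T ∨ x1))
  step 3: (¬x0 ∧ ¬x2) ∨ (x0 ∨ T)
  step 4: (¬x0 ∧ ¬x2) ∨ T
  step 5: T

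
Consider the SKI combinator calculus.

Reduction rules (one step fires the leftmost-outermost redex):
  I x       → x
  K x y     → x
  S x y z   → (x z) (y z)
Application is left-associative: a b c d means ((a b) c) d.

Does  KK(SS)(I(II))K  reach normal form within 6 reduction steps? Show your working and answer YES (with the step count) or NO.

  start: KK(SS)(I(II))K
  step 1: K(I(II))K
  step 2: I(II)
  step 3: II
  step 4: I

Answer: YES — reaches normal form I in 4 ≤ 6 steps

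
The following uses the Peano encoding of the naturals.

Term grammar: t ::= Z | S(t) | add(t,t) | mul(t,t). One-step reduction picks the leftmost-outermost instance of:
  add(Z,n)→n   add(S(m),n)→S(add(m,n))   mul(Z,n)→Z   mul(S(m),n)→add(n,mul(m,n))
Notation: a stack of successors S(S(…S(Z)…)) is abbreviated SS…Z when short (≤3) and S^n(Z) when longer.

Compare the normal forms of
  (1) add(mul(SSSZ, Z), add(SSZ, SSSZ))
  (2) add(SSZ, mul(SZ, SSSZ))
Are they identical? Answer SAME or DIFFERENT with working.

Term A:
  start: add(mul(SSSZ, Z), add(SSZ, SSSZ))
  step 1: add(add(Z, mul(SSZ, Z)), add(SSZ, SSSZ))
  step 2: add(mul(SSZ, Z), add(SSZ, SSSZ))
  step 3: add(add(Z, mul(SZ, Z)), add(SSZ, SSSZ))
  step 4: add(mul(SZ, Z), add(SSZ, SSSZ))
  step 5: add(add(Z, mul(Z, Z)), add(SSZ, SSSZ))
  step 6: add(mul(Z, Z), add(SSZ, SSSZ))
  step 7: add(Z, add(SSZ, SSSZ))
  step 8: add(SSZ, SSSZ)
  step 9: S(add(SZ, SSSZ))
  step 10: S(S(add(Z, SSSZ)))
  step 11: S^5(Z)

Term B:
  start: add(SSZ, mul(SZ, SSSZ))
  step 1: S(add(SZ, mul(SZ, SSSZ)))
  step 2: S(S(add(Z, mul(SZ, SSSZ))))
  step 3: S(S(mul(SZ, SSSZ)))
  step 4: S(S(add(SSSZ, mul(Z, SSSZ))))
  step 5: S(S(S(add(SSZ, mul(Z, SSSZ)))))
  step 6: S(S(S(S(add(SZ, mul(Z, SSSZ))))))
  step 7: S(S(S(S(S(add(Z, mul(Z, SSSZ)))))))
  step 8: S(S(S(S(S(mul(Z, SSSZ))))))
  step 9: S^5(Z)

Answer: SAME — A ⇓ S^5(Z), B ⇓ S^5(Z)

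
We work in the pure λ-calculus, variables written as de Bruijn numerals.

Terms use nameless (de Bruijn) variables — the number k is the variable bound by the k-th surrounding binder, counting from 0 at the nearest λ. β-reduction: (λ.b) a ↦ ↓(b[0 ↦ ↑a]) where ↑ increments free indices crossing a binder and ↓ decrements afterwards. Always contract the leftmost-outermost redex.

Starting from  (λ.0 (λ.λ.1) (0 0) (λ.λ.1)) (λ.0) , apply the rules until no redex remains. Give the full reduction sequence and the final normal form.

Answer: normal form = λ.0  (in 5 steps)

Reduction:
  start: (λ.0 (λ.λ.1) (0 0) (λ.λ.1)) (λ.0)
  →1  (λ.0) (λ.λ.1) ((λ.0) (λ.0)) (λ.λ.1)
  →2  (λ.λ.1) ((λ.0) (λ.0)) (λ.λ.1)
  →3  (λ.(λ.0) (λ.0)) (λ.λ.1)
  →4  (λ.0) (λ.0)
  →5  λ.0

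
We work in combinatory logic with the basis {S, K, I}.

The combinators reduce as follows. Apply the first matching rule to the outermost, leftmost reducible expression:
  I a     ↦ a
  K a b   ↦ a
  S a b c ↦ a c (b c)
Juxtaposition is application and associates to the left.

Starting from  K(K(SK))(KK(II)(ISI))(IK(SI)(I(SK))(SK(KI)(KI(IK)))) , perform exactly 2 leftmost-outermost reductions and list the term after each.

Answer: after 2 steps: SK

Working:
  start: K(K(SK))(KK(II)(ISI))(IK(SI)(I(SK))(SK(KI)(KI(IK))))
  step 1: K(SK)(IK(SI)(I(SK))(SK(KI)(KI(IK))))
  step 2: SK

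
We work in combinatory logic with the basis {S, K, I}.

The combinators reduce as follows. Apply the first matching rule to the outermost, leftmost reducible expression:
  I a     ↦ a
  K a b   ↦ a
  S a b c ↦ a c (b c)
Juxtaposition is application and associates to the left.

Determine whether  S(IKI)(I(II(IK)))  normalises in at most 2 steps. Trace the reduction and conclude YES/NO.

  start: S(IKI)(I(II(IK)))
  [1] S(KI)(I(II(IK)))
  [2] S(KI)(II(IK))

Answer: NO — after 2 steps the term is S(KI)(II(IK)), not yet normal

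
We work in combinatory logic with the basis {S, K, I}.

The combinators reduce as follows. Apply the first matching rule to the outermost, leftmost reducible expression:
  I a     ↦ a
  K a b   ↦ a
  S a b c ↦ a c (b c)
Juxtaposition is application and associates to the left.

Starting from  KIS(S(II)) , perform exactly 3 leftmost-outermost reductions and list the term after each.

Answer: after 3 steps: SI

Derivation:
  start: KIS(S(II))
  →1  I(S(II))
  →2  S(II)
  →3  SI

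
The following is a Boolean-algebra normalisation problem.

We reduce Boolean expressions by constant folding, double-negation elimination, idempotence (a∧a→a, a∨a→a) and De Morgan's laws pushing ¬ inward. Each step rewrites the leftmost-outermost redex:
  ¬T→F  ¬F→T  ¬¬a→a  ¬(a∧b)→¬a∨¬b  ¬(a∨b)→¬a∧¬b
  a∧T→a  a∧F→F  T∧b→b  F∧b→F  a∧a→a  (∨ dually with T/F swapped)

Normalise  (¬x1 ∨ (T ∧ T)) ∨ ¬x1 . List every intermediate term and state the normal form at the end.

Answer: normal form = T  (in 3 steps)

Working:
  start: (¬x1 ∨ (T ∧ T)) ∨ ¬x1
  step 1: (¬x1 ∨ T) ∨ ¬x1
  step 2: T ∨ ¬x1
  step 3: T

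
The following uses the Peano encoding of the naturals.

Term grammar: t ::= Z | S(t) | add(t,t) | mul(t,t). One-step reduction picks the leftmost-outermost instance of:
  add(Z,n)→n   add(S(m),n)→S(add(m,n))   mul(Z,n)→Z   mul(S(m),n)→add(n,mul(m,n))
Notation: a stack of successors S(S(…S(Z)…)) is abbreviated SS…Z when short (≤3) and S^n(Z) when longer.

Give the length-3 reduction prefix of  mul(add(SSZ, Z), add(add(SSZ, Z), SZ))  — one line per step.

Answer: after 3 steps: add(add(S(add(SZ, Z)), SZ), mul(add(SZ, Z), add(add(SSZ, Z), SZ)))

Reduction:
  start: mul(add(SSZ, Z), add(add(SSZ, Z), SZ))
  →1  mul(S(add(SZ, Z)), add(add(SSZ, Z), SZ))
  →2  add(add(add(SSZ, Z), SZ), mul(add(SZ, Z), add(add(SSZ, Z), SZ)))
  →3  add(add(S(add(SZ, Z)), SZ), mul(add(SZ, Z), add(add(SSZ, Z), SZ)))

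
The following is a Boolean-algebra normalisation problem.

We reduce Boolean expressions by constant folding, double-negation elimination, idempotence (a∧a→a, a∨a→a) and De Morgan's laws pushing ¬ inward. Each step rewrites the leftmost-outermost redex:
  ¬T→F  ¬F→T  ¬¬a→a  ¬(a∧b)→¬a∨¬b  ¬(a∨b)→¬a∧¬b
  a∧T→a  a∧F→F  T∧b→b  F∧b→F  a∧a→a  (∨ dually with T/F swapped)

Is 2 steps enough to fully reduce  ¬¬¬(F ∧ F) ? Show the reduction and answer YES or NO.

  start: ¬¬¬(F ∧ F)
  →1  ¬(F ∧ F)
  →2  ¬F ∨ ¬F

Answer: NO — after 2 steps the term is ¬F ∨ ¬F, not yet normal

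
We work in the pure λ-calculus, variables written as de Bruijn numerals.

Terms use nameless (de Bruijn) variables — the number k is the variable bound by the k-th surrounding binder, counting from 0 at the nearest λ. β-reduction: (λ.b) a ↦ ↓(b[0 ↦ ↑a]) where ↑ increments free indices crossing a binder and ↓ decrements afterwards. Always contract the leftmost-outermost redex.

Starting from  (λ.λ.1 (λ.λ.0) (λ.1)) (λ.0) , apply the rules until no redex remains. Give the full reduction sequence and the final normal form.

  start: (λ.λ.1 (λ.λ.0) (λ.1)) (λ.0)
  →1  λ.(λ.0) (λ.λ.0) (λ.1)
  →2  λ.(λ.λ.0) (λ.1)
  →3  λ.λ.0

Answer: normal form = λ.λ.0  (in 3 steps)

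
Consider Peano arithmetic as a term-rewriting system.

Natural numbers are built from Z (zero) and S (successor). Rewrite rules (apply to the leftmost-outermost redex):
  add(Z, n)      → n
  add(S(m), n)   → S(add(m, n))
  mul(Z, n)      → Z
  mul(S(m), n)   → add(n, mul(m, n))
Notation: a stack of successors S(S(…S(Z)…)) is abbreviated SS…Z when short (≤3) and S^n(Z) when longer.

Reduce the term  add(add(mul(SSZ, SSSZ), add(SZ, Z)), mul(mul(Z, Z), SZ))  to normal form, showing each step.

  start: add(add(mul(SSZ, SSSZ), add(SZ, Z)), mul(mul(Z, Z), SZ))
  [1] add(add(add(SSSZ, mul(SZ, SSSZ)), add(SZ, Z)), mul(mul(Z, Z), SZ))
  [2] add(add(S(add(SSZ, mul(SZ, SSSZ))), add(SZ, Z)), mul(mul(Z, Z), SZ))
  [3] add(S(add(add(SSZ, mul(SZ, SSSZ)), add(SZ, Z))), mul(mul(Z, Z), SZ))
  [4] S(add(add(add(SSZ, mul(SZ, SSSZ)), add(SZ, Z)), mul(mul(Z, Z), SZ)))
  [5] S(add(add(S(add(SZ, mul(SZ, SSSZ))), add(SZ, Z)), mul(mul(Z, Z), SZ)))
  [6] S(add(S(add(add(SZ, mul(SZ, SSSZ)), add(SZ, Z))), mul(mul(Z, Z), SZ)))
  [7] S(S(add(add(add(SZ, mul(SZ, SSSZ)), add(SZ, Z)), mul(mul(Z, Z), SZ))))
  [8] S(S(add(add(S(add(Z, mul(SZ, SSSZ))), add(SZ, Z)), mul(mul(Z, Z), SZ))))
  [9] S(S(add(S(add(add(Z, mul(SZ, SSSZ)), add(SZ, Z))), mul(mul(Z, Z), SZ))))
  [10] S(S(S(add(add(add(Z, mul(SZ, SSSZ)), add(SZ, Z)), mul(mul(Z, Z), SZ)))))
  [11] S(S(S(add(add(mul(SZ, SSSZ), add(SZ, Z)), mul(mul(Z, Z), SZ)))))
  [12] S(S(S(add(add(add(SSSZ, mul(Z, SSSZ)), add(SZ, Z)), mul(mul(Z, Z), SZ)))))
  [13] S(S(S(add(add(S(add(SSZ, mul(Z, SSSZ))), add(SZ, Z)), mul(mul(Z, Z), SZ)))))
  [14] S(S(S(add(S(add(add(SSZ, mul(Z, SSSZ)), add(SZ, Z))), mul(mul(Z, Z), SZ)))))
  [15] S(S(S(S(add(add(add(SSZ, mul(Z, SSSZ)), add(SZ, Z)), mul(mul(Z, Z), SZ))))))
  [16] S(S(S(S(add(add(S(add(SZ, mul(Z, SSSZ))), add(SZ, Z)), mul(mul(Z, Z), SZ))))))
  [17] S(S(S(S(add(S(add(add(SZ, mul(Z, SSSZ)), add(SZ, Z))), mul(mul(Z, Z), SZ))))))
  [18] S(S(S(S(S(add(add(add(SZ, mul(Z, SSSZ)), add(SZ, Z)), mul(mul(Z, Z), SZ)))))))
  [19] S(S(S(S(S(add(add(S(add(Z, mul(Z, SSSZ))), add(SZ, Z)), mul(mul(Z, Z), SZ)))))))
  [20] S(S(S(S(S(add(S(add(add(Z, mul(Z, SSSZ)), add(SZ, Z))), mul(mul(Z, Z), SZ)))))))
  [21] S(S(S(S(S(S(add(add(add(Z, mul(Z, SSSZ)), add(SZ, Z)), mul(mul(Z, Z), SZ))))))))
  [22] S(S(S(S(S(S(add(add(mul(Z, SSSZ), add(SZ, Z)), mul(mul(Z, Z), SZ))))))))
  [23] S(S(S(S(S(S(add(add(Z, add(SZ, Z)), mul(mul(Z, Z), SZ))))))))
  [24] S(S(S(S(S(S(add(add(SZ, Z), mul(mul(Z, Z), SZ))))))))
  [25] S(S(S(S(S(S(add(S(add(Z, Z)), mul(mul(Z, Z), SZ))))))))
  [26] S(S(S(S(S(S(S(add(add(Z, Z), mul(mul(Z, Z), SZ)))))))))
  [27] S(S(S(S(S(S(S(add(Z, mul(mul(Z, Z), SZ)))))))))
  [28] S(S(S(S(S(S(S(mul(mul(Z, Z), SZ))))))))
  [29] S(S(S(S(S(S(S(mul(Z, SZ))))))))
  [30] S^7(Z)

Answer: normal form = S^7(Z)  (in 30 steps)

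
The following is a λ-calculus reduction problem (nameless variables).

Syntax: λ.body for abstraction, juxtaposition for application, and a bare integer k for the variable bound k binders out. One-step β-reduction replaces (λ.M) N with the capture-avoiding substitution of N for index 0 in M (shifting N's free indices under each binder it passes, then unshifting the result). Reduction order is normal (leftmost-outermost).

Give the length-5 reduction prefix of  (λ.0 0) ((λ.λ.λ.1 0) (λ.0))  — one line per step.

  start: (λ.0 0) ((λ.λ.λ.1 0) (λ.0))
  →1  (λ.λ.λ.1 0) (λ.0) ((λ.λ.λ.1 0) (λ.0))
  →2  (λ.λ.1 0) ((λ.λ.λ.1 0) (λ.0))
  →3  λ.(λ.λ.λ.1 0) (λ.0) 0
  →4  λ.(λ.λ.1 0) 0
  →5  λ.λ.1 0

Answer: after 5 steps: λ.λ.1 0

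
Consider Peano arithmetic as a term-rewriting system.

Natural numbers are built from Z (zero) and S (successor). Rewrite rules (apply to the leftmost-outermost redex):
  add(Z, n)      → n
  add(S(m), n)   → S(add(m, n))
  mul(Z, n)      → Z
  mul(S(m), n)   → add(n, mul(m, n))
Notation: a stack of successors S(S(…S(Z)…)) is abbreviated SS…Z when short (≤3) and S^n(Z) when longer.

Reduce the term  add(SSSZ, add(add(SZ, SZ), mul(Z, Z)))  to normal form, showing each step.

Answer: normal form = S^5(Z)  (in 10 steps)

Working:
  start: add(SSSZ, add(add(SZ, SZ), mul(Z, Z)))
  →1  S(add(SSZ, add(add(SZ, SZ), mul(Z, Z))))
  →2  S(S(add(SZ, add(add(SZ, SZ), mul(Z, Z)))))
  →3  S(S(S(add(Z, add(add(SZ, SZ), mul(Z, Z))))))
  →4  S(S(S(add(add(SZ, SZ), mul(Z, Z)))))
  →5  S(S(S(add(S(add(Z, SZ)), mul(Z, Z)))))
  →6  S(S(S(S(add(add(Z, SZ), mul(Z, Z))))))
  →7  S(S(S(S(add(SZ, mul(Z, Z))))))
  →8  S(S(S(S(S(add(Z, mul(Z, Z)))))))
  →9  S(S(S(S(S(mul(Z, Z))))))
  →10  S^5(Z)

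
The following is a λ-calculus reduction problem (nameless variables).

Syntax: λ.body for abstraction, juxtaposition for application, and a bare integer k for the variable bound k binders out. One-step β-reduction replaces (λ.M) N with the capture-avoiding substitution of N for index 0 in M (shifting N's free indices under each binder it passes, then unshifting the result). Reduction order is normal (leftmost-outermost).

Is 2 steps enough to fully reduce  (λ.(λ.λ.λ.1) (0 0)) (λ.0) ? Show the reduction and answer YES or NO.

Answer: YES — reaches normal form λ.λ.1 in 2 ≤ 2 steps

Derivation:
  start: (λ.(λ.λ.λ.1) (0 0)) (λ.0)
  [1] (λ.λ.λ.1) ((λ.0) (λ.0))
  [2] λ.λ.1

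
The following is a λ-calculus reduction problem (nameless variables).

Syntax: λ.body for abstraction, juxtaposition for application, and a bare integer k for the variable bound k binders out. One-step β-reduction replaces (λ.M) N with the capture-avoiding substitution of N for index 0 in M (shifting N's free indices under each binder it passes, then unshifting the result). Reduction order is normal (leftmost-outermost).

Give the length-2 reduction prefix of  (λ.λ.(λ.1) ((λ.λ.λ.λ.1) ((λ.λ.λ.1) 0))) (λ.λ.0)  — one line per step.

Answer: after 2 steps: λ.0

Reduction:
  start: (λ.λ.(λ.1) ((λ.λ.λ.λ.1) ((λ.λ.λ.1) 0))) (λ.λ.0)
  [1] λ.(λ.1) ((λ.λ.λ.λ.1) ((λ.λ.λ.1) 0))
  [2] λ.0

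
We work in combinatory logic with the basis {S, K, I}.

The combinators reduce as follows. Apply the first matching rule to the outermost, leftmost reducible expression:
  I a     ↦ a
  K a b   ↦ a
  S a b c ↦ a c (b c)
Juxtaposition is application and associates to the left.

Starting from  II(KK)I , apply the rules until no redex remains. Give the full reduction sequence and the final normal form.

Answer: normal form = K  (in 3 steps)

Working:
  start: II(KK)I
  →1  I(KK)I
  →2  KKI
  →3  K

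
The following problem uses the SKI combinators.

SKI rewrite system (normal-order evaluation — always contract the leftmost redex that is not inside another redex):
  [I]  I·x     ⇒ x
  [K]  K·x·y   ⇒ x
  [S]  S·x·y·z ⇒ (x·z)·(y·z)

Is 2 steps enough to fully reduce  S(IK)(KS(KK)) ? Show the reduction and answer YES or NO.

Answer: YES — reaches normal form SKS in 2 ≤ 2 steps

Working:
  start: S(IK)(KS(KK))
  [1] SK(KS(KK))
  [2] SKS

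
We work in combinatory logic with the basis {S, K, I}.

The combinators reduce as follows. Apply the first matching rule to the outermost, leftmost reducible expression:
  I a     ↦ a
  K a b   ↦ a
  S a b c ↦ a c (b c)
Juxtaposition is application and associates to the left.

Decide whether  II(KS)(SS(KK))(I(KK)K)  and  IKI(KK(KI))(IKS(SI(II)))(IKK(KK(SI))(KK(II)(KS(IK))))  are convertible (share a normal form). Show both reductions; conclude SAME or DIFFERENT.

Term A:
  start: II(KS)(SS(KK))(I(KK)K)
  [1] I(KS)(SS(KK))(I(KK)K)
  [2] KS(SS(KK))(I(KK)K)
  [3] S(I(KK)K)
  [4] S(KKK)
  [5] SK

Term B:
  start: IKI(KK(KI))(IKS(SI(II)))(IKK(KK(SI))(KK(II)(KS(IK))))
  [1] KI(KK(KI))(IKS(SI(II)))(IKK(KK(SI))(KK(II)(KS(IK))))
  [2] I(IKS(SI(II)))(IKK(KK(SI))(KK(II)(KS(IK))))
  [3] IKS(SI(II))(IKK(KK(SI))(KK(II)(KS(IK))))
  [4] KS(SI(II))(IKK(KK(SI))(KK(II)(KS(IK))))
  [5] S(IKK(KK(SI))(KK(II)(KS(IK))))
  [6] S(KK(KK(SI))(KK(II)(KS(IK))))
  [7] S(K(KK(II)(KS(IK))))
  [8] S(K(K(KS(IK))))
  [9] S(K(KS))

Answer: DIFFERENT — A ⇓ SK, B ⇓ S(K(KS))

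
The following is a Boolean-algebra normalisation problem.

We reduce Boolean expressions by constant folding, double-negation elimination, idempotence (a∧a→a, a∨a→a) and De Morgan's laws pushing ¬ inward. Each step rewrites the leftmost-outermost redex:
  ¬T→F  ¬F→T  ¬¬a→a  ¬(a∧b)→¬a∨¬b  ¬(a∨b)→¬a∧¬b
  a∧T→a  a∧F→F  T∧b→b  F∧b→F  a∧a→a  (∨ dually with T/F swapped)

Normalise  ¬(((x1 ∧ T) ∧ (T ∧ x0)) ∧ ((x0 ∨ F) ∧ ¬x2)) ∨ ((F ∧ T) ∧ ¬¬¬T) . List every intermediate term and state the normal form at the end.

  start: ¬(((x1 ∧ T) ∧ (T ∧ x0)) ∧ ((x0 ∨ F) ∧ ¬x2)) ∨ ((F ∧ T) ∧ ¬¬¬T)
  step 1: (¬((x1 ∧ T) ∧ (T ∧ x0)) ∨ ¬((x0 ∨ F) ∧ ¬x2)) ∨ ((F ∧ T) ∧ ¬¬¬T)
  step 2: ((¬(x1 ∧ T) ∨ ¬(T ∧ x0)) ∨ ¬((x0 ∨ F) ∧ ¬x2)) ∨ ((F ∧ T) ∧ ¬¬¬T)
  step 3: (((¬x1 ∨ ¬T) ∨ ¬(T ∧ x0)) ∨ ¬((x0 ∨ F) ∧ ¬x2)) ∨ ((F ∧ T) ∧ ¬¬¬T)
  step 4: (((¬x1 ∨ F) ∨ ¬(T ∧ x0)) ∨ ¬((x0 ∨ F) ∧ ¬x2)) ∨ ((F ∧ T) ∧ ¬¬¬T)
  step 5: ((¬x1 ∨ ¬(T ∧ x0)) ∨ ¬((x0 ∨ F) ∧ ¬x2)) ∨ ((F ∧ T) ∧ ¬¬¬T)
  step 6: ((¬x1 ∨ (¬T ∨ ¬x0)) ∨ ¬((x0 ∨ F) ∧ ¬x2)) ∨ ((F ∧ T) ∧ ¬¬¬T)
  step 7: ((¬x1 ∨ (F ∨ ¬x0)) ∨ ¬((x0 ∨ F) ∧ ¬x2)) ∨ ((F ∧ T) ∧ ¬¬¬T)
  step 8: ((¬x1 ∨ ¬x0) ∨ ¬((x0 ∨ F) ∧ ¬x2)) ∨ ((F ∧ T) ∧ ¬¬¬T)
  step 9: ((¬x1 ∨ ¬x0) ∨ (¬(x0 ∨ F) ∨ ¬¬x2)) ∨ ((F ∧ T) ∧ ¬¬¬T)
  step 10: ((¬x1 ∨ ¬x0) ∨ ((¬x0 ∧ ¬F) ∨ ¬¬x2)) ∨ ((F ∧ T) ∧ ¬¬¬T)
  step 11: ((¬x1 ∨ ¬x0) ∨ ((¬x0 ∧ T) ∨ ¬¬x2)) ∨ ((F ∧ T) ∧ ¬¬¬T)
  step 12: ((¬x1 ∨ ¬x0) ∨ (¬x0 ∨ ¬¬x2)) ∨ ((F ∧ T) ∧ ¬¬¬T)
  step 13: ((¬x1 ∨ ¬x0) ∨ (¬x0 ∨ x2)) ∨ ((F ∧ T) ∧ ¬¬¬T)
  step 14: ((¬x1 ∨ ¬x0) ∨ (¬x0 ∨ x2)) ∨ (F ∧ ¬¬¬T)
  step 15: ((¬x1 ∨ ¬x0) ∨ (¬x0 ∨ x2)) ∨ F
  step 16: (¬x1 ∨ ¬x0) ∨ (¬x0 ∨ x2)

Answer: normal form = (¬x1 ∨ ¬x0) ∨ (¬x0 ∨ x2)  (in 16 steps)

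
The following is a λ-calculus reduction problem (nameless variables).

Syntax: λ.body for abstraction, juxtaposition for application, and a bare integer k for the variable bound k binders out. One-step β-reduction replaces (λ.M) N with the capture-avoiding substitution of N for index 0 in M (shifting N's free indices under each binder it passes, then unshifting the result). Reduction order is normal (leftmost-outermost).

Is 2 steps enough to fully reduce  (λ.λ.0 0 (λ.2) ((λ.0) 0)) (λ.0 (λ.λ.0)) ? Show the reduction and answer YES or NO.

  start: (λ.λ.0 0 (λ.2) ((λ.0) 0)) (λ.0 (λ.λ.0))
  [1] λ.0 0 (λ.λ.0 (λ.λ.0)) ((λ.0) 0)
  [2] λ.0 0 (λ.λ.0 (λ.λ.0)) 0

Answer: YES — reaches normal form λ.0 0 (λ.λ.0 (λ.λ.0)) 0 in 2 ≤ 2 steps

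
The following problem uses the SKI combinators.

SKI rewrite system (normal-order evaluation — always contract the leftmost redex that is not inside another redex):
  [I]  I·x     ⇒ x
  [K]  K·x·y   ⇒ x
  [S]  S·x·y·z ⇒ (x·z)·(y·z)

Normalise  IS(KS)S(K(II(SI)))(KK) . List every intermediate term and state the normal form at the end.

  start: IS(KS)S(K(II(SI)))(KK)
  step 1: S(KS)S(K(II(SI)))(KK)
  step 2: KS(K(II(SI)))(S(K(II(SI))))(KK)
  step 3: S(S(K(II(SI))))(KK)
  step 4: S(S(K(I(SI))))(KK)
  step 5: S(S(K(SI)))(KK)

Answer: normal form = S(S(K(SI)))(KK)  (in 5 steps)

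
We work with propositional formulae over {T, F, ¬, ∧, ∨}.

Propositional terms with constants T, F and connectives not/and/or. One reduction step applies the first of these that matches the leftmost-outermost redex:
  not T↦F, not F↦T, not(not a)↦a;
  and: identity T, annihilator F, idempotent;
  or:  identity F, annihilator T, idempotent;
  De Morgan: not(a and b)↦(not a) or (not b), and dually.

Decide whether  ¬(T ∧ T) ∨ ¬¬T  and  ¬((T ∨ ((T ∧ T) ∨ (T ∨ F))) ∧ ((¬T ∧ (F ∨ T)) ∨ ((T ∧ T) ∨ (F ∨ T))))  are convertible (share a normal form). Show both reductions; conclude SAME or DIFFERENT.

Answer: DIFFERENT — A ⇓ T, B ⇓ F

Working:
Term A:
  start: ¬(T ∧ T) ∨ ¬¬T
  step 1: (¬T ∨ ¬T) ∨ ¬¬T
  step 2: ¬T ∨ ¬¬T
  step 3: F ∨ ¬¬T
  step 4: ¬¬T
  step 5: T

Term B:
  start: ¬((T ∨ ((T ∧ T) ∨ (T ∨ F))) ∧ ((¬T ∧ (F ∨ T)) ∨ ((T ∧ T) ∨ (F ∨ T))))
  step 1: ¬(T ∨ ((T ∧ T) ∨ (T ∨ F))) ∨ ¬((¬T ∧ (F ∨ T)) ∨ ((T ∧ T) ∨ (F ∨ T)))
  step 2: (¬T ∧ ¬((T ∧ T) ∨ (T ∨ F))) ∨ ¬((¬T ∧ (F ∨ T)) ∨ ((T ∧ T) ∨ (F ∨ T)))
  step 3: (F ∧ ¬((T ∧ T) ∨ (T ∨ F))) ∨ ¬((¬T ∧ (F ∨ T)) ∨ ((T ∧ T) ∨ (F ∨ T)))
  step 4: F ∨ ¬((¬T ∧ (F ∨ T)) ∨ ((T ∧ T) ∨ (F ∨ T)))
  step 5: ¬((¬T ∧ (F ∨ T)) ∨ ((T ∧ T) ∨ (F ∨ T)))
  step 6: ¬(¬T ∧ (F ∨ T)) ∧ ¬((T ∧ T) ∨ (F ∨ T))
  step 7: (¬¬T ∨ ¬(F ∨ T)) ∧ ¬((T ∧ T) ∨ (F ∨ T))
  step 8: (T ∨ ¬(F ∨ T)) ∧ ¬((T ∧ T) ∨ (F ∨ T))
  step 9: T ∧ ¬((T ∧ T) ∨ (F ∨ T))
  step 10: ¬((T ∧ T) ∨ (F ∨ T))
  step 11: ¬(T ∧ T) ∧ ¬(F ∨ T)
  step 12: (¬T ∨ ¬T) ∧ ¬(F ∨ T)
  step 13: ¬T ∧ ¬(F ∨ T)
  step 14: F ∧ ¬(F ∨ T)
  step 15: F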